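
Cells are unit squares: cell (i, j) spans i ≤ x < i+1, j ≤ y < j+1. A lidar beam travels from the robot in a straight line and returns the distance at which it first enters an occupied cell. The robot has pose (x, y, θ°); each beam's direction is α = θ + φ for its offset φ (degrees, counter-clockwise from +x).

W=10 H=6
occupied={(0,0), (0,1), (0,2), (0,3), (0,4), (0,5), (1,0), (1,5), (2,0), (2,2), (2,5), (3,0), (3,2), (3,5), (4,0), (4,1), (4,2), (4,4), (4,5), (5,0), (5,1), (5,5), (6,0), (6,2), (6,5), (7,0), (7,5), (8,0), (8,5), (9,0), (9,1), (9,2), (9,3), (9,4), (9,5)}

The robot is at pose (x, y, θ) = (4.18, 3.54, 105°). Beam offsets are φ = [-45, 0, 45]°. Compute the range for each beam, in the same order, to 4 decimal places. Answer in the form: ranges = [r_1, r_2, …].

ranges = [0.5312, 0.4762, 2.9200]

beam 1: φ=-45°, α=60°
  direction (0.5000, 0.8660); cell (4,3); t to first gridline: x 1.6400, y 0.5312 (then +2.0000 / +1.1547)
    (4,4) via y @ 0.5312  # hit
  → r_1 = 0.5312
beam 2: φ=0°, α=105°
  direction (-0.2588, 0.9659); cell (4,3); t to first gridline: x 0.6955, y 0.4762 (then +3.8637 / +1.0353)
    (4,4) via y @ 0.4762  # hit
  → r_2 = 0.4762
beam 3: φ=45°, α=150°
  direction (-0.8660, 0.5000); cell (4,3); t to first gridline: x 0.2078, y 0.9200 (then +1.1547 / +2.0000)
    (3,3) via x @ 0.2078
    (3,4) via y @ 0.9200
    (2,4) via x @ 1.3625
    (1,4) via x @ 2.5172
    (1,5) via y @ 2.9200  # hit
  → r_3 = 2.9200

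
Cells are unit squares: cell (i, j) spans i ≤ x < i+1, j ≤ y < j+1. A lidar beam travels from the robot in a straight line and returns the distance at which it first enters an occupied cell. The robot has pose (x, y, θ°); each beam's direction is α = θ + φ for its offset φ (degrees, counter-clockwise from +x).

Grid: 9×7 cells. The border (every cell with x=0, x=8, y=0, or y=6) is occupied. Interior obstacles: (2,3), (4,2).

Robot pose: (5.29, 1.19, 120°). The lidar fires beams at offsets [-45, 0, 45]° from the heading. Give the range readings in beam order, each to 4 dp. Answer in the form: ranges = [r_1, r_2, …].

ranges = [4.9797, 0.9353, 4.4413]

beam 1: φ=-45°, α=75°
  dir = (cos 75°, sin 75°) = (0.2588, 0.9659); from cell (5,1)
  next x-line at t=2.7432, next y-line at t=0.8386; Δt_x=3.8637, Δt_y=1.0353
    y: enter (5,2) at t=0.8386
    y: enter (5,3) at t=1.8738
    x: enter (6,3) at t=2.7432
    y: enter (6,4) at t=2.9091
    y: enter (6,5) at t=3.9444
    y: enter (6,6) at t=4.9797 ← occupied
  → r_1 = 4.9797
beam 2: φ=0°, α=120°
  dir = (cos 120°, sin 120°) = (-0.5000, 0.8660); from cell (5,1)
  next x-line at t=0.5800, next y-line at t=0.9353; Δt_x=2.0000, Δt_y=1.1547
    x: enter (4,1) at t=0.5800
    y: enter (4,2) at t=0.9353 ← occupied
  → r_2 = 0.9353
beam 3: φ=45°, α=165°
  dir = (cos 165°, sin 165°) = (-0.9659, 0.2588); from cell (5,1)
  next x-line at t=0.3002, next y-line at t=3.1296; Δt_x=1.0353, Δt_y=3.8637
    x: enter (4,1) at t=0.3002
    x: enter (3,1) at t=1.3355
    x: enter (2,1) at t=2.3708
    y: enter (2,2) at t=3.1296
    x: enter (1,2) at t=3.4061
    x: enter (0,2) at t=4.4413 ← occupied
  → r_3 = 4.4413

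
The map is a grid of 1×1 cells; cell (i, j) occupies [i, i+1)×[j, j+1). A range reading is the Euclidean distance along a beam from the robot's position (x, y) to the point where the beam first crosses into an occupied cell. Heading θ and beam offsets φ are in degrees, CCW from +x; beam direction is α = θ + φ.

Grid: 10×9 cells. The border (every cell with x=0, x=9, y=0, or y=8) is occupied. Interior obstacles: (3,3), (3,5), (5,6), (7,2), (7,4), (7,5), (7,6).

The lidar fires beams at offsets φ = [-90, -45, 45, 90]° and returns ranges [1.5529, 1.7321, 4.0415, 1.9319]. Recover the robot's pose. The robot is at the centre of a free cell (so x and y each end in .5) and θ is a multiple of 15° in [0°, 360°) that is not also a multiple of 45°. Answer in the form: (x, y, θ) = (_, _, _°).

Enumerate (i+0.5, j+0.5, θ) over the 49 free cells and 16 admissible headings. For each, cast all 4 beams and compare to the given ranges.
  (3.5, 7.5, 15°): beam 3 = 0.5774 ≠ 4.0415 ✗
  (3.5, 6.5, 345°): beam 1 = 0.5176 ≠ 1.5529 ✗
  (3.5, 7.5, 255°): beam 1 = 1.9319 ≠ 1.5529 ✗
  …
  (5.5, 4.5, 75°): r_1=1.5529, r_2=1.7321, r_3=4.0415, r_4=1.9319 — all match ✓
No second candidate reproduces the full scan.

(x, y, θ) = (5.5, 4.5, 75°)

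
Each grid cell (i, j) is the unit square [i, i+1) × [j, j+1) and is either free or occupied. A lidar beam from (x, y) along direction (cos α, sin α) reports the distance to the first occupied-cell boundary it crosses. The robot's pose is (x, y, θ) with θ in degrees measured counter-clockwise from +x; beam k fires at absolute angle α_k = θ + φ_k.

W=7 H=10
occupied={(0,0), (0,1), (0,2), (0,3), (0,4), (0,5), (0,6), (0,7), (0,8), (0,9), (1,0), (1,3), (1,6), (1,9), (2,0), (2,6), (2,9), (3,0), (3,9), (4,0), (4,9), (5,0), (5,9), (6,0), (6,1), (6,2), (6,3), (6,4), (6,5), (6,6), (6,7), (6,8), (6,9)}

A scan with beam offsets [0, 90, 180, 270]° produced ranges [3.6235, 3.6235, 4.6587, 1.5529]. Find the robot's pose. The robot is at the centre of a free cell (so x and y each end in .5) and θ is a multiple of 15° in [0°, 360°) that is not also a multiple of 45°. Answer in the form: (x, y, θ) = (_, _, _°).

The pose lattice has 37·16 = 592 candidates. Test each by forward raycasting.
  (1.5, 4.5, 345°): beam 1 = 4.6587 ≠ 3.6235 ✗
  (3.5, 8.5, 195°): beam 1 = 2.5882 ≠ 3.6235 ✗
  (2.5, 7.5, 285°): beam 1 = 0.5176 ≠ 3.6235 ✗
  (4.5, 1.5, 240°): beam 1 = 0.5774 ≠ 3.6235 ✗
  (4.5, 7.5, 240°): beam 1 = 5.0000 ≠ 3.6235 ✗
  …
  (4.5, 5.5, 105°): r_1=3.6235, r_2=3.6235, r_3=4.6587, r_4=1.5529 — all match ✓
No second candidate reproduces the full scan.

(x, y, θ) = (4.5, 5.5, 105°)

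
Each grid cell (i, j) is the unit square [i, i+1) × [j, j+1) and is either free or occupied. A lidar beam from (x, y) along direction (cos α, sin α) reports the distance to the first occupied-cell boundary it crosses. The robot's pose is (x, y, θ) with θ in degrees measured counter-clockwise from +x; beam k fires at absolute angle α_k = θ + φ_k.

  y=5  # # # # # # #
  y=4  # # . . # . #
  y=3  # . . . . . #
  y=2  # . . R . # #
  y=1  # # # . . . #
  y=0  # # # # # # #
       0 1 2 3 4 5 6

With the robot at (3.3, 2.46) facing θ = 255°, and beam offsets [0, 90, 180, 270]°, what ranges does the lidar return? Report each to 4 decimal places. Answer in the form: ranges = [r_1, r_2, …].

ranges = [1.1591, 1.7600, 2.6296, 2.3811]

beam 1: φ=0°, α=255°
  d=(-0.2588,-0.9659)  start (3,2)  tX=1.1591 tY=0.4762  stride 1/|dx|=3.8637 1/|dy|=1.0353
    cross y-line → (3,1), t=0.4762
    cross x-line → (2,1), t=1.1591 (wall)
  → r_1 = 1.1591
beam 2: φ=90°, α=345°
  d=(0.9659,-0.2588)  start (3,2)  tX=0.7247 tY=1.7773  stride 1/|dx|=1.0353 1/|dy|=3.8637
    cross x-line → (4,2), t=0.7247
    cross x-line → (5,2), t=1.7600 (wall)
  → r_2 = 1.7600
beam 3: φ=180°, α=75°
  d=(0.2588,0.9659)  start (3,2)  tX=2.7046 tY=0.5590  stride 1/|dx|=3.8637 1/|dy|=1.0353
    cross y-line → (3,3), t=0.5590
    cross y-line → (3,4), t=1.5943
    cross y-line → (3,5), t=2.6296 (wall)
  → r_3 = 2.6296
beam 4: φ=270°, α=165°
  d=(-0.9659,0.2588)  start (3,2)  tX=0.3106 tY=2.0864  stride 1/|dx|=1.0353 1/|dy|=3.8637
    cross x-line → (2,2), t=0.3106
    cross x-line → (1,2), t=1.3459
    cross y-line → (1,3), t=2.0864
    cross x-line → (0,3), t=2.3811 (wall)
  → r_4 = 2.3811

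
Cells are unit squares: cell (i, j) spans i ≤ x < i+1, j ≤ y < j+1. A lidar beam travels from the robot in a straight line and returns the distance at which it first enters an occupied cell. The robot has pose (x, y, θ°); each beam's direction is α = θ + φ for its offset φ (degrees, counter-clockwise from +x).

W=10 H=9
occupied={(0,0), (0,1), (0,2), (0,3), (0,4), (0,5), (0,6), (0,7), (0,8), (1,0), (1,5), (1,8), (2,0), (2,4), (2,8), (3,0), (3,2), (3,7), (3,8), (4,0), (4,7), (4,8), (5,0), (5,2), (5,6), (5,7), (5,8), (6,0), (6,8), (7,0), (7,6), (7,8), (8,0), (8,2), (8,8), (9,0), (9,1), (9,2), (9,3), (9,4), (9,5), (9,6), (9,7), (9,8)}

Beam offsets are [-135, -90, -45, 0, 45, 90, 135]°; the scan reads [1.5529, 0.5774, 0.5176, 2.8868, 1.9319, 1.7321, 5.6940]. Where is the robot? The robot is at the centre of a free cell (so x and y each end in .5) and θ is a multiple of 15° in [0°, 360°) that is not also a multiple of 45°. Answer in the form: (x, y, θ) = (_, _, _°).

The pose lattice has 46·16 = 736 candidates. Test each by forward raycasting.
  (3.5, 1.5, 150°): beam 1 = 1.9319 ≠ 1.5529 ✗
  (1.5, 7.5, 120°): beam 2 = 1.0000 ≠ 0.5774 ✗
  (5.5, 1.5, 30°): beam 1 = 0.5176 ≠ 1.5529 ✗
  (2.5, 7.5, 345°): beam 1 = 1.7321 ≠ 1.5529 ✗
  …
  (3.5, 6.5, 150°): r_1=1.5529, r_2=0.5774, r_3=0.5176, r_4=2.8868, r_5=1.9319, r_6=1.7321, r_7=5.6940 — all match ✓
Unique over the lattice → pose = (3.5, 6.5, 150°).

(x, y, θ) = (3.5, 6.5, 150°)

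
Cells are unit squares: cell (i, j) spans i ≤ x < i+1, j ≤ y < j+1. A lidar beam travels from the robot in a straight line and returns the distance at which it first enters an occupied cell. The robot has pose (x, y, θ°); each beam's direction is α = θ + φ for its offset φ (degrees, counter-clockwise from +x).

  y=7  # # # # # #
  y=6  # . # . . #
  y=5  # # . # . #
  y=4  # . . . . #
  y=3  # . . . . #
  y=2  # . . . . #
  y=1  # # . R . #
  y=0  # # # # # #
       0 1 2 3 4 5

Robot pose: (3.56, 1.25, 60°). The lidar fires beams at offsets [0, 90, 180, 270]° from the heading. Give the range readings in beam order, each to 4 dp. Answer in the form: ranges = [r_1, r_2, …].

ranges = [2.8800, 2.9560, 0.2887, 0.5000]

beam 1: φ=0°, α=60°
  direction (0.5000, 0.8660); cell (3,1); t to first gridline: x 0.8800, y 0.8660 (then +2.0000 / +1.1547)
    (3,2) via y @ 0.8660
    (4,2) via x @ 0.8800
    (4,3) via y @ 2.0207
    (5,3) via x @ 2.8800  # hit
  → r_1 = 2.8800
beam 2: φ=90°, α=150°
  direction (-0.8660, 0.5000); cell (3,1); t to first gridline: x 0.6466, y 1.5000 (then +1.1547 / +2.0000)
    (2,1) via x @ 0.6466
    (2,2) via y @ 1.5000
    (1,2) via x @ 1.8013
    (0,2) via x @ 2.9560  # hit
  → r_2 = 2.9560
beam 3: φ=180°, α=240°
  direction (-0.5000, -0.8660); cell (3,1); t to first gridline: x 1.1200, y 0.2887 (then +2.0000 / +1.1547)
    (3,0) via y @ 0.2887  # hit
  → r_3 = 0.2887
beam 4: φ=270°, α=330°
  direction (0.8660, -0.5000); cell (3,1); t to first gridline: x 0.5081, y 0.5000 (then +1.1547 / +2.0000)
    (3,0) via y @ 0.5000  # hit
  → r_4 = 0.5000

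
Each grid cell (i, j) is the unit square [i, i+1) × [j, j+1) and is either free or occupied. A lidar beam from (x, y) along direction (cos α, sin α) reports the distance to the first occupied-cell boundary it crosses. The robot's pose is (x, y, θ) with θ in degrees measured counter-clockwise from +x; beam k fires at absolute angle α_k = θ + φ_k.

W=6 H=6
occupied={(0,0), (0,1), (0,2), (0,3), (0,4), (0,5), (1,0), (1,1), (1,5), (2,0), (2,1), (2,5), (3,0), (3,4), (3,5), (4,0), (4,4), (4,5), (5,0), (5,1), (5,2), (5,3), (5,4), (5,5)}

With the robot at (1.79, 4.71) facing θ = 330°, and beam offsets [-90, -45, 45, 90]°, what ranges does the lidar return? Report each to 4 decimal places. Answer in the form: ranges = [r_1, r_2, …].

beam 1: φ=-90°, α=240°
  d=(-0.5000,-0.8660)  start (1,4)  tX=1.5800 tY=0.8198  stride 1/|dx|=2.0000 1/|dy|=1.1547
    cross y-line → (1,3), t=0.8198
    cross x-line → (0,3), t=1.5800 (wall)
  → r_1 = 1.5800
beam 2: φ=-45°, α=285°
  d=(0.2588,-0.9659)  start (1,4)  tX=0.8114 tY=0.7350  stride 1/|dx|=3.8637 1/|dy|=1.0353
    cross y-line → (1,3), t=0.7350
    cross x-line → (2,3), t=0.8114
    cross y-line → (2,2), t=1.7703
    cross y-line → (2,1), t=2.8056 (wall)
  → r_2 = 2.8056
beam 3: φ=45°, α=15°
  d=(0.9659,0.2588)  start (1,4)  tX=0.2174 tY=1.1205  stride 1/|dx|=1.0353 1/|dy|=3.8637
    cross x-line → (2,4), t=0.2174
    cross y-line → (2,5), t=1.1205 (wall)
  → r_3 = 1.1205
beam 4: φ=90°, α=60°
  d=(0.5000,0.8660)  start (1,4)  tX=0.4200 tY=0.3349  stride 1/|dx|=2.0000 1/|dy|=1.1547
    cross y-line → (1,5), t=0.3349 (wall)
  → r_4 = 0.3349

ranges = [1.5800, 2.8056, 1.1205, 0.3349]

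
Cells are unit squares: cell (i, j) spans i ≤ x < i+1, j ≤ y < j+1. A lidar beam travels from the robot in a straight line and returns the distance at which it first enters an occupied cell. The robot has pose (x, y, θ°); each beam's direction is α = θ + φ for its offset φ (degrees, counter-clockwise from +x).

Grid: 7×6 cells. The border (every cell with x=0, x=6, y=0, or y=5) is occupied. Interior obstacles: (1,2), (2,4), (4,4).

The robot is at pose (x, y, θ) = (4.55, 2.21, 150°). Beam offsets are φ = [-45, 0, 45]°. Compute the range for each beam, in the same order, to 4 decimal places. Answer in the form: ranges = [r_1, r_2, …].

beam 1: φ=-45°, α=105°
  d=(-0.2588,0.9659)  start (4,2)  tX=2.1250 tY=0.8179  stride 1/|dx|=3.8637 1/|dy|=1.0353
    cross y-line → (4,3), t=0.8179
    cross y-line → (4,4), t=1.8531 (wall)
  → r_1 = 1.8531
beam 2: φ=0°, α=150°
  d=(-0.8660,0.5000)  start (4,2)  tX=0.6351 tY=1.5800  stride 1/|dx|=1.1547 1/|dy|=2.0000
    cross x-line → (3,2), t=0.6351
    cross y-line → (3,3), t=1.5800
    cross x-line → (2,3), t=1.7898
    cross x-line → (1,3), t=2.9445
    cross y-line → (1,4), t=3.5800
    cross x-line → (0,4), t=4.0992 (wall)
  → r_2 = 4.0992
beam 3: φ=45°, α=195°
  d=(-0.9659,-0.2588)  start (4,2)  tX=0.5694 tY=0.8114  stride 1/|dx|=1.0353 1/|dy|=3.8637
    cross x-line → (3,2), t=0.5694
    cross y-line → (3,1), t=0.8114
    cross x-line → (2,1), t=1.6047
    cross x-line → (1,1), t=2.6400
    cross x-line → (0,1), t=3.6752 (wall)
  → r_3 = 3.6752

ranges = [1.8531, 4.0992, 3.6752]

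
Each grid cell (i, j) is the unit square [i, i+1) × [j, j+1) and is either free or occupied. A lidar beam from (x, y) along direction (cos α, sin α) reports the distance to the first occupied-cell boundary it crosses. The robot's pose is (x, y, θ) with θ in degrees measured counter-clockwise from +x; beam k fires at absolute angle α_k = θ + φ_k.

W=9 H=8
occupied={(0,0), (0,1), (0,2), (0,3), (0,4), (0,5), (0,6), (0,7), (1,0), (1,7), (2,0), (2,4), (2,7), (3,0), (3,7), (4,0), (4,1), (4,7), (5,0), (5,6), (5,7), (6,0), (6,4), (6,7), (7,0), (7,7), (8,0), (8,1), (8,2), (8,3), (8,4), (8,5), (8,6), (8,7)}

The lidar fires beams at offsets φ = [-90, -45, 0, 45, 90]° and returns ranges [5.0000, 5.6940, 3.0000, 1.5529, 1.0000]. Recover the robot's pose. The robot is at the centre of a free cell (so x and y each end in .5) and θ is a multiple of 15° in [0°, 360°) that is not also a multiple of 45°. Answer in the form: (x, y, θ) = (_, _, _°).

(x, y, θ) = (2.5, 1.5, 120°)

Enumerate (i+0.5, j+0.5, θ) over the 38 free cells and 16 admissible headings. For each, cast all 5 beams and compare to the given ranges.
  (7.5, 1.5, 195°): beam 1 = 2.5882 ≠ 5.0000 ✗
  (6.5, 5.5, 300°): beam 1 = 6.3509 ≠ 5.0000 ✗
  (2.5, 5.5, 165°): beam 1 = 1.5529 ≠ 5.0000 ✗
  (1.5, 3.5, 15°): beam 1 = 2.5882 ≠ 5.0000 ✗
  …
  (2.5, 1.5, 120°): r_1=5.0000, r_2=5.6940, r_3=3.0000, r_4=1.5529, r_5=1.0000 — all match ✓
Unique over the lattice → pose = (2.5, 1.5, 120°).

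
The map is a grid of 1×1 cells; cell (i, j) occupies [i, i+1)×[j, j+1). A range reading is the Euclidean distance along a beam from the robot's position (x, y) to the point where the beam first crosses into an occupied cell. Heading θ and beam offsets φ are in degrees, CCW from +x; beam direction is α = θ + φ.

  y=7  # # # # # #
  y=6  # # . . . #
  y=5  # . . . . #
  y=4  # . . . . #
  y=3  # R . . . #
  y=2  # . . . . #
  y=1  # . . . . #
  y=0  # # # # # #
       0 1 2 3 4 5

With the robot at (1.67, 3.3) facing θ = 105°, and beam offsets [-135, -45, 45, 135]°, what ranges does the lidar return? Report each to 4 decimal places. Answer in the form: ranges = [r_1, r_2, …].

ranges = [3.8452, 4.2724, 0.7736, 1.3400]

beam 1: φ=-135°, α=330°
  cosα=0.8660 sinα=-0.5000 | (1,3) | tMaxX 0.3811 tMaxY 0.6000 | tΔX 1.1547 tΔY 2.0000
    t=0.3811 [x] (2,3)
    t=0.6000 [y] (2,2)
    t=1.5358 [x] (3,2)
    t=2.6000 [y] (3,1)
    t=2.6905 [x] (4,1)
    t=3.8452 [x] (5,1) — stop
  → r_1 = 3.8452
beam 2: φ=-45°, α=60°
  cosα=0.5000 sinα=0.8660 | (1,3) | tMaxX 0.6600 tMaxY 0.8083 | tΔX 2.0000 tΔY 1.1547
    t=0.6600 [x] (2,3)
    t=0.8083 [y] (2,4)
    t=1.9630 [y] (2,5)
    t=2.6600 [x] (3,5)
    t=3.1177 [y] (3,6)
    t=4.2724 [y] (3,7) — stop
  → r_2 = 4.2724
beam 3: φ=45°, α=150°
  cosα=-0.8660 sinα=0.5000 | (1,3) | tMaxX 0.7736 tMaxY 1.4000 | tΔX 1.1547 tΔY 2.0000
    t=0.7736 [x] (0,3) — stop
  → r_3 = 0.7736
beam 4: φ=135°, α=240°
  cosα=-0.5000 sinα=-0.8660 | (1,3) | tMaxX 1.3400 tMaxY 0.3464 | tΔX 2.0000 tΔY 1.1547
    t=0.3464 [y] (1,2)
    t=1.3400 [x] (0,2) — stop
  → r_4 = 1.3400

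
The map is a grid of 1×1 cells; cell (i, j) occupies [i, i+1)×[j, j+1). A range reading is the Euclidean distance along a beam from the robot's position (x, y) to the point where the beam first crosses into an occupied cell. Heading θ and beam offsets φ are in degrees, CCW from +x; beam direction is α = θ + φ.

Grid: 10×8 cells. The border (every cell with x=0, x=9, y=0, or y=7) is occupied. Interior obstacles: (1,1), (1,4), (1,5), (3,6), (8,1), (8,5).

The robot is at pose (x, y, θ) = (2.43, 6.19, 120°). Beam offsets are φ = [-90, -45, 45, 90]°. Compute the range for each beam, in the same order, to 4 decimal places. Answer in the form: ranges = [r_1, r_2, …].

beam 1: φ=-90°, α=30°
  d=(0.8660,0.5000)  start (2,6)  tX=0.6582 tY=1.6200  stride 1/|dx|=1.1547 1/|dy|=2.0000
    cross x-line → (3,6), t=0.6582 (wall)
  → r_1 = 0.6582
beam 2: φ=-45°, α=75°
  d=(0.2588,0.9659)  start (2,6)  tX=2.2023 tY=0.8386  stride 1/|dx|=3.8637 1/|dy|=1.0353
    cross y-line → (2,7), t=0.8386 (wall)
  → r_2 = 0.8386
beam 3: φ=45°, α=165°
  d=(-0.9659,0.2588)  start (2,6)  tX=0.4452 tY=3.1296  stride 1/|dx|=1.0353 1/|dy|=3.8637
    cross x-line → (1,6), t=0.4452
    cross x-line → (0,6), t=1.4804 (wall)
  → r_3 = 1.4804
beam 4: φ=90°, α=210°
  d=(-0.8660,-0.5000)  start (2,6)  tX=0.4965 tY=0.3800  stride 1/|dx|=1.1547 1/|dy|=2.0000
    cross y-line → (2,5), t=0.3800
    cross x-line → (1,5), t=0.4965 (wall)
  → r_4 = 0.4965

ranges = [0.6582, 0.8386, 1.4804, 0.4965]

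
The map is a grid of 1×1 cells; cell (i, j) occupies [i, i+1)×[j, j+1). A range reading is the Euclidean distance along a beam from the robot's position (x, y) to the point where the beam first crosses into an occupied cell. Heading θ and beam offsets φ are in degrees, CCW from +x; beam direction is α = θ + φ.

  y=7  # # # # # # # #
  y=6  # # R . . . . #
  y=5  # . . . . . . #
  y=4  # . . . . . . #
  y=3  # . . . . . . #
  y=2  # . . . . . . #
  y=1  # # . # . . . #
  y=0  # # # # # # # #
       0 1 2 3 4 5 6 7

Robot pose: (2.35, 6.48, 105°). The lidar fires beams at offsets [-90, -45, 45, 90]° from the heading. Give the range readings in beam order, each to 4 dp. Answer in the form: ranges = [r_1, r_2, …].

beam 1: φ=-90°, α=15°
  d=(0.9659,0.2588)  start (2,6)  tX=0.6729 tY=2.0091  stride 1/|dx|=1.0353 1/|dy|=3.8637
    cross x-line → (3,6), t=0.6729
    cross x-line → (4,6), t=1.7082
    cross y-line → (4,7), t=2.0091 (wall)
  → r_1 = 2.0091
beam 2: φ=-45°, α=60°
  d=(0.5000,0.8660)  start (2,6)  tX=1.3000 tY=0.6004  stride 1/|dx|=2.0000 1/|dy|=1.1547
    cross y-line → (2,7), t=0.6004 (wall)
  → r_2 = 0.6004
beam 3: φ=45°, α=150°
  d=(-0.8660,0.5000)  start (2,6)  tX=0.4041 tY=1.0400  stride 1/|dx|=1.1547 1/|dy|=2.0000
    cross x-line → (1,6), t=0.4041 (wall)
  → r_3 = 0.4041
beam 4: φ=90°, α=195°
  d=(-0.9659,-0.2588)  start (2,6)  tX=0.3623 tY=1.8546  stride 1/|dx|=1.0353 1/|dy|=3.8637
    cross x-line → (1,6), t=0.3623 (wall)
  → r_4 = 0.3623

ranges = [2.0091, 0.6004, 0.4041, 0.3623]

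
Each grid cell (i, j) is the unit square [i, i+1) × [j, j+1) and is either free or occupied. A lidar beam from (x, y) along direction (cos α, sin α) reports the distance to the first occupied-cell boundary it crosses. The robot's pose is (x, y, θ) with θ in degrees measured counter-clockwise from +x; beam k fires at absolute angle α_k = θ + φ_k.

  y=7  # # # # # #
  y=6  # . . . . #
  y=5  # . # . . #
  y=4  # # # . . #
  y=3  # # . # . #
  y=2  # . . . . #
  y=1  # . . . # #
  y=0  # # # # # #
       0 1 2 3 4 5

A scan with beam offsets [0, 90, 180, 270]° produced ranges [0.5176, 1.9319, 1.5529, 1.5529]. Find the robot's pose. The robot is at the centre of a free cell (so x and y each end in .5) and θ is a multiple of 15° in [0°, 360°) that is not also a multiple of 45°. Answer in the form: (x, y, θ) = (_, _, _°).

Candidates: 18 free-cell centres × 16 headings = 288 poses. Raycast each; keep the one whose scan matches to 4 dp.
  (4.5, 6.5, 210°): beam 1 = 1.7321 ≠ 0.5176 ✗
  (1.5, 1.5, 240°): beam 1 = 0.5774 ≠ 0.5176 ✗
  (4.5, 3.5, 210°): beam 1 = 0.5774 ≠ 0.5176 ✗
  …
  (3.5, 2.5, 75°): r_1=0.5176, r_2=1.9319, r_3=1.5529, r_4=1.5529 — all match ✓
No second candidate reproduces the full scan.

(x, y, θ) = (3.5, 2.5, 75°)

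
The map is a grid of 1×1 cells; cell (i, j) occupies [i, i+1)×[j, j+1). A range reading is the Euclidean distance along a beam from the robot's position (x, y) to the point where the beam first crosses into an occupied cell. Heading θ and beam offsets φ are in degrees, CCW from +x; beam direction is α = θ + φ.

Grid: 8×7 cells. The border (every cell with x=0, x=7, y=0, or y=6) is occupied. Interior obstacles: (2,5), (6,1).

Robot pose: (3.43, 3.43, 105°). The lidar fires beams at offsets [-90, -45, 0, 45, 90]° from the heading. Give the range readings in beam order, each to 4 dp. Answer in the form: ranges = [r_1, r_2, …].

ranges = [3.6959, 2.9676, 1.6614, 2.8059, 2.5157]

beam 1: φ=-90°, α=15°
  d=(0.9659,0.2588)  start (3,3)  tX=0.5901 tY=2.2023  stride 1/|dx|=1.0353 1/|dy|=3.8637
    cross x-line → (4,3), t=0.5901
    cross x-line → (5,3), t=1.6254
    cross y-line → (5,4), t=2.2023
    cross x-line → (6,4), t=2.6607
    cross x-line → (7,4), t=3.6959 (wall)
  → r_1 = 3.6959
beam 2: φ=-45°, α=60°
  d=(0.5000,0.8660)  start (3,3)  tX=1.1400 tY=0.6582  stride 1/|dx|=2.0000 1/|dy|=1.1547
    cross y-line → (3,4), t=0.6582
    cross x-line → (4,4), t=1.1400
    cross y-line → (4,5), t=1.8129
    cross y-line → (4,6), t=2.9676 (wall)
  → r_2 = 2.9676
beam 3: φ=0°, α=105°
  d=(-0.2588,0.9659)  start (3,3)  tX=1.6614 tY=0.5901  stride 1/|dx|=3.8637 1/|dy|=1.0353
    cross y-line → (3,4), t=0.5901
    cross y-line → (3,5), t=1.6254
    cross x-line → (2,5), t=1.6614 (wall)
  → r_3 = 1.6614
beam 4: φ=45°, α=150°
  d=(-0.8660,0.5000)  start (3,3)  tX=0.4965 tY=1.1400  stride 1/|dx|=1.1547 1/|dy|=2.0000
    cross x-line → (2,3), t=0.4965
    cross y-line → (2,4), t=1.1400
    cross x-line → (1,4), t=1.6512
    cross x-line → (0,4), t=2.8059 (wall)
  → r_4 = 2.8059
beam 5: φ=90°, α=195°
  d=(-0.9659,-0.2588)  start (3,3)  tX=0.4452 tY=1.6614  stride 1/|dx|=1.0353 1/|dy|=3.8637
    cross x-line → (2,3), t=0.4452
    cross x-line → (1,3), t=1.4804
    cross y-line → (1,2), t=1.6614
    cross x-line → (0,2), t=2.5157 (wall)
  → r_5 = 2.5157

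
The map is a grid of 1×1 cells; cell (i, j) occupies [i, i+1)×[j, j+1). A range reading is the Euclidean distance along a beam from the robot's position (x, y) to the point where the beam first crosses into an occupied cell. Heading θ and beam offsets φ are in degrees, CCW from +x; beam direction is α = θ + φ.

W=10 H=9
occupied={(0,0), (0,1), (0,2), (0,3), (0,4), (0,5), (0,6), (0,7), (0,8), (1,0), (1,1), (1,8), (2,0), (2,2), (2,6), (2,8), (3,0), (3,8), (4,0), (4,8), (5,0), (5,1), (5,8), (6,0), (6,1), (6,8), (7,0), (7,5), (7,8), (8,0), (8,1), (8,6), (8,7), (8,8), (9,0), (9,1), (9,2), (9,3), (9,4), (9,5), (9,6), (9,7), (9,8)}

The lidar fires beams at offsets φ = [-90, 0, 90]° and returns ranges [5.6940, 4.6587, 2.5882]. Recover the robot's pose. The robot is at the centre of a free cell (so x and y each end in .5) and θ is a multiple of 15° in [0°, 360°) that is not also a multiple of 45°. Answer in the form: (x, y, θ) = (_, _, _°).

(x, y, θ) = (3.5, 3.5, 75°)

The pose lattice has 47·16 = 752 candidates. Test each by forward raycasting.
  (3.5, 4.5, 345°): beam 1 = 1.9319 ≠ 5.6940 ✗
  (3.5, 1.5, 195°): beam 1 = 4.6587 ≠ 5.6940 ✗
  (2.5, 5.5, 195°): beam 1 = 0.5176 ≠ 5.6940 ✗
  …
  (3.5, 3.5, 75°): r_1=5.6940, r_2=4.6587, r_3=2.5882 — all match ✓
Unique over the lattice → pose = (3.5, 3.5, 75°).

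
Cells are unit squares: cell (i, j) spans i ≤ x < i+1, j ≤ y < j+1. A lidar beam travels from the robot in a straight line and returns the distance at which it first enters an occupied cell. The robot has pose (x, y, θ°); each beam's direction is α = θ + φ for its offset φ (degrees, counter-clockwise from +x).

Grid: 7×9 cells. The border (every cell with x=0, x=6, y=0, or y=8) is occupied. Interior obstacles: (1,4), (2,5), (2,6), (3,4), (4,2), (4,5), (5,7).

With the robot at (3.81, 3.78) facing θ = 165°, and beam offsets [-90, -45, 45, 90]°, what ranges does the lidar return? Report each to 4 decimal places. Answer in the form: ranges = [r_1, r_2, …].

beam 1: φ=-90°, α=75°
  d=(0.2588,0.9659)  start (3,3)  tX=0.7341 tY=0.2278  stride 1/|dx|=3.8637 1/|dy|=1.0353
    cross y-line → (3,4), t=0.2278 (wall)
  → r_1 = 0.2278
beam 2: φ=-45°, α=120°
  d=(-0.5000,0.8660)  start (3,3)  tX=1.6200 tY=0.2540  stride 1/|dx|=2.0000 1/|dy|=1.1547
    cross y-line → (3,4), t=0.2540 (wall)
  → r_2 = 0.2540
beam 3: φ=45°, α=210°
  d=(-0.8660,-0.5000)  start (3,3)  tX=0.9353 tY=1.5600  stride 1/|dx|=1.1547 1/|dy|=2.0000
    cross x-line → (2,3), t=0.9353
    cross y-line → (2,2), t=1.5600
    cross x-line → (1,2), t=2.0900
    cross x-line → (0,2), t=3.2447 (wall)
  → r_3 = 3.2447
beam 4: φ=90°, α=255°
  d=(-0.2588,-0.9659)  start (3,3)  tX=3.1296 tY=0.8075  stride 1/|dx|=3.8637 1/|dy|=1.0353
    cross y-line → (3,2), t=0.8075
    cross y-line → (3,1), t=1.8428
    cross y-line → (3,0), t=2.8781 (wall)
  → r_4 = 2.8781

ranges = [0.2278, 0.2540, 3.2447, 2.8781]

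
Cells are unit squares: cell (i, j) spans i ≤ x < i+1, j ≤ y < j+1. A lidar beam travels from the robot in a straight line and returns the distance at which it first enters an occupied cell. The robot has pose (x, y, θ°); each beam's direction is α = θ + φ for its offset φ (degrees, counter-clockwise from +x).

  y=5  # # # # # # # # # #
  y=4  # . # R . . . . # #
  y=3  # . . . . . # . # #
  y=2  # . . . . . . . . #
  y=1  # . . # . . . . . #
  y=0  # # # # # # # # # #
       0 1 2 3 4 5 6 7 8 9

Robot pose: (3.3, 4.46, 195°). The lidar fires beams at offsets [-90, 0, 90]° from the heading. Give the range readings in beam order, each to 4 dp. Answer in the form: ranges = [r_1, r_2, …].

ranges = [0.5590, 0.3106, 2.5468]

beam 1: φ=-90°, α=105°
  d=(-0.2588,0.9659)  start (3,4)  tX=1.1591 tY=0.5590  stride 1/|dx|=3.8637 1/|dy|=1.0353
    cross y-line → (3,5), t=0.5590 (wall)
  → r_1 = 0.5590
beam 2: φ=0°, α=195°
  d=(-0.9659,-0.2588)  start (3,4)  tX=0.3106 tY=1.7773  stride 1/|dx|=1.0353 1/|dy|=3.8637
    cross x-line → (2,4), t=0.3106 (wall)
  → r_2 = 0.3106
beam 3: φ=90°, α=285°
  d=(0.2588,-0.9659)  start (3,4)  tX=2.7046 tY=0.4762  stride 1/|dx|=3.8637 1/|dy|=1.0353
    cross y-line → (3,3), t=0.4762
    cross y-line → (3,2), t=1.5115
    cross y-line → (3,1), t=2.5468 (wall)
  → r_3 = 2.5468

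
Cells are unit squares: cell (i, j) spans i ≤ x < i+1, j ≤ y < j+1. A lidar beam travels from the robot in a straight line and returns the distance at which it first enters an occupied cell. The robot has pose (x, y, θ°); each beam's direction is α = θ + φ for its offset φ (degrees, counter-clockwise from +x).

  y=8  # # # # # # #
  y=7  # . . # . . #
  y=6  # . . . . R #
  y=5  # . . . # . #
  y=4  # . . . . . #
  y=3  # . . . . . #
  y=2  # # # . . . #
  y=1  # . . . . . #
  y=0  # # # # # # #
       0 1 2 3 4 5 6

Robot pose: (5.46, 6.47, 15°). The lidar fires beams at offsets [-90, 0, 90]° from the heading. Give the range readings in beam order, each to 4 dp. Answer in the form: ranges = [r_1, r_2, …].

ranges = [2.0864, 0.5590, 1.5840]

beam 1: φ=-90°, α=285°
  dir = (cos 285°, sin 285°) = (0.2588, -0.9659); from cell (5,6)
  next x-line at t=2.0864, next y-line at t=0.4866; Δt_x=3.8637, Δt_y=1.0353
    y: enter (5,5) at t=0.4866
    y: enter (5,4) at t=1.5219
    x: enter (6,4) at t=2.0864 ← occupied
  → r_1 = 2.0864
beam 2: φ=0°, α=15°
  dir = (cos 15°, sin 15°) = (0.9659, 0.2588); from cell (5,6)
  next x-line at t=0.5590, next y-line at t=2.0478; Δt_x=1.0353, Δt_y=3.8637
    x: enter (6,6) at t=0.5590 ← occupied
  → r_2 = 0.5590
beam 3: φ=90°, α=105°
  dir = (cos 105°, sin 105°) = (-0.2588, 0.9659); from cell (5,6)
  next x-line at t=1.7773, next y-line at t=0.5487; Δt_x=3.8637, Δt_y=1.0353
    y: enter (5,7) at t=0.5487
    y: enter (5,8) at t=1.5840 ← occupied
  → r_3 = 1.5840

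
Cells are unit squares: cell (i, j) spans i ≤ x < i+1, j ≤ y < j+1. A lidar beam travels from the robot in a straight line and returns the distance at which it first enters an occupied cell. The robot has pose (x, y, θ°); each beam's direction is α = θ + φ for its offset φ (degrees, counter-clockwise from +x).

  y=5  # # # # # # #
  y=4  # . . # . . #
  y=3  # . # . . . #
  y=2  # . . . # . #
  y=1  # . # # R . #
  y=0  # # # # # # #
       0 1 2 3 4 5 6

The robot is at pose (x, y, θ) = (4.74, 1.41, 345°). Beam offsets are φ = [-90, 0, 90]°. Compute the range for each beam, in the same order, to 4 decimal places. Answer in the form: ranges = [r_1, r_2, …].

ranges = [0.4245, 1.3044, 0.6108]

beam 1: φ=-90°, α=255°
  d=(-0.2588,-0.9659)  start (4,1)  tX=2.8591 tY=0.4245  stride 1/|dx|=3.8637 1/|dy|=1.0353
    cross y-line → (4,0), t=0.4245 (wall)
  → r_1 = 0.4245
beam 2: φ=0°, α=345°
  d=(0.9659,-0.2588)  start (4,1)  tX=0.2692 tY=1.5841  stride 1/|dx|=1.0353 1/|dy|=3.8637
    cross x-line → (5,1), t=0.2692
    cross x-line → (6,1), t=1.3044 (wall)
  → r_2 = 1.3044
beam 3: φ=90°, α=75°
  d=(0.2588,0.9659)  start (4,1)  tX=1.0046 tY=0.6108  stride 1/|dx|=3.8637 1/|dy|=1.0353
    cross y-line → (4,2), t=0.6108 (wall)
  → r_3 = 0.6108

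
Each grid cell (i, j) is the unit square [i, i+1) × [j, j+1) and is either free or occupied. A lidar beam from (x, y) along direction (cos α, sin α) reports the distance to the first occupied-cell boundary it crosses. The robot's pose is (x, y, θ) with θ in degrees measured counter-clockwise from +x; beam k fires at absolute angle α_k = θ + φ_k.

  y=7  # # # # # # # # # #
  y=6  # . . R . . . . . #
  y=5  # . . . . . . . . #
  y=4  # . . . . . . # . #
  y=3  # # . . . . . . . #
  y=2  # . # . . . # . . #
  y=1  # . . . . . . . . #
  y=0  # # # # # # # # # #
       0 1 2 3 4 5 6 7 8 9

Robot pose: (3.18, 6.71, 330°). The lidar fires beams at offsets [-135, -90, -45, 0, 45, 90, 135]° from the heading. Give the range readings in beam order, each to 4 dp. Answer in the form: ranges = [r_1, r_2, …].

beam 1: φ=-135°, α=195°
  dir = (cos 195°, sin 195°) = (-0.9659, -0.2588); from cell (3,6)
  next x-line at t=0.1863, next y-line at t=2.7432; Δt_x=1.0353, Δt_y=3.8637
    x: enter (2,6) at t=0.1863
    x: enter (1,6) at t=1.2216
    x: enter (0,6) at t=2.2569 ← occupied
  → r_1 = 2.2569
beam 2: φ=-90°, α=240°
  dir = (cos 240°, sin 240°) = (-0.5000, -0.8660); from cell (3,6)
  next x-line at t=0.3600, next y-line at t=0.8198; Δt_x=2.0000, Δt_y=1.1547
    x: enter (2,6) at t=0.3600
    y: enter (2,5) at t=0.8198
    y: enter (2,4) at t=1.9745
    x: enter (1,4) at t=2.3600
    y: enter (1,3) at t=3.1292 ← occupied
  → r_2 = 3.1292
beam 3: φ=-45°, α=285°
  dir = (cos 285°, sin 285°) = (0.2588, -0.9659); from cell (3,6)
  next x-line at t=3.1682, next y-line at t=0.7350; Δt_x=3.8637, Δt_y=1.0353
    y: enter (3,5) at t=0.7350
    y: enter (3,4) at t=1.7703
    y: enter (3,3) at t=2.8056
    x: enter (4,3) at t=3.1682
    y: enter (4,2) at t=3.8409
    y: enter (4,1) at t=4.8762
    y: enter (4,0) at t=5.9114 ← occupied
  → r_3 = 5.9114
beam 4: φ=0°, α=330°
  dir = (cos 330°, sin 330°) = (0.8660, -0.5000); from cell (3,6)
  next x-line at t=0.9469, next y-line at t=1.4200; Δt_x=1.1547, Δt_y=2.0000
    x: enter (4,6) at t=0.9469
    y: enter (4,5) at t=1.4200
    x: enter (5,5) at t=2.1016
    x: enter (6,5) at t=3.2563
    y: enter (6,4) at t=3.4200
    x: enter (7,4) at t=4.4110 ← occupied
  → r_4 = 4.4110
beam 5: φ=45°, α=15°
  dir = (cos 15°, sin 15°) = (0.9659, 0.2588); from cell (3,6)
  next x-line at t=0.8489, next y-line at t=1.1205; Δt_x=1.0353, Δt_y=3.8637
    x: enter (4,6) at t=0.8489
    y: enter (4,7) at t=1.1205 ← occupied
  → r_5 = 1.1205
beam 6: φ=90°, α=60°
  dir = (cos 60°, sin 60°) = (0.5000, 0.8660); from cell (3,6)
  next x-line at t=1.6400, next y-line at t=0.3349; Δt_x=2.0000, Δt_y=1.1547
    y: enter (3,7) at t=0.3349 ← occupied
  → r_6 = 0.3349
beam 7: φ=135°, α=105°
  dir = (cos 105°, sin 105°) = (-0.2588, 0.9659); from cell (3,6)
  next x-line at t=0.6955, next y-line at t=0.3002; Δt_x=3.8637, Δt_y=1.0353
    y: enter (3,7) at t=0.3002 ← occupied
  → r_7 = 0.3002

ranges = [2.2569, 3.1292, 5.9114, 4.4110, 1.1205, 0.3349, 0.3002]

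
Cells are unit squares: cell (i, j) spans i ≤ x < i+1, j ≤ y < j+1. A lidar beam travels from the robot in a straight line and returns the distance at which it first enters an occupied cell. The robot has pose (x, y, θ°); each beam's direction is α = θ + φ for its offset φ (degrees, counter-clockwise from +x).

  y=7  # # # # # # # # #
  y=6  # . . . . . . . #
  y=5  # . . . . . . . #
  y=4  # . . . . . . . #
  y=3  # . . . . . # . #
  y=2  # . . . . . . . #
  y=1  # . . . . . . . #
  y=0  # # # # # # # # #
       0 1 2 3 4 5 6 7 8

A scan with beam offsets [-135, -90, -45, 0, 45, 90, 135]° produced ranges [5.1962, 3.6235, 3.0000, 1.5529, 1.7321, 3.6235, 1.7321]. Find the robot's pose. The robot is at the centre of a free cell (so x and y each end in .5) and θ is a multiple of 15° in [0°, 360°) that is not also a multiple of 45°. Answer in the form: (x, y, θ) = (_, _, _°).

(x, y, θ) = (4.5, 2.5, 255°)

Enumerate (i+0.5, j+0.5, θ) over the 41 free cells and 16 admissible headings. For each, cast all 7 beams and compare to the given ranges.
  (4.5, 5.5, 240°): beam 1 = 1.5529 ≠ 5.1962 ✗
  (3.5, 4.5, 210°): beam 1 = 2.5882 ≠ 5.1962 ✗
  (7.5, 5.5, 15°): beam 1 = 1.7321 ≠ 5.1962 ✗
  (3.5, 3.5, 255°): beam 1 = 4.0415 ≠ 5.1962 ✗
  …
  (4.5, 2.5, 255°): r_1=5.1962, r_2=3.6235, r_3=3.0000, r_4=1.5529, r_5=1.7321, r_6=3.6235, r_7=1.7321 — all match ✓
No second candidate reproduces the full scan.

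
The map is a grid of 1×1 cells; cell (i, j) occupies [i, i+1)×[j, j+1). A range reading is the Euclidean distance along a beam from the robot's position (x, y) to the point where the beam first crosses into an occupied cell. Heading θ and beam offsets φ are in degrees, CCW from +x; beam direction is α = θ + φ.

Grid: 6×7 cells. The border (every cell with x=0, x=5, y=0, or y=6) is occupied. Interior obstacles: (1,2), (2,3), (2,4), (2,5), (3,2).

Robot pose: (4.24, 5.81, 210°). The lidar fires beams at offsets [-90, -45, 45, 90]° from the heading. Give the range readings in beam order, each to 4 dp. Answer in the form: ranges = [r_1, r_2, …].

ranges = [0.2194, 0.7341, 2.9091, 1.5200]

beam 1: φ=-90°, α=120°
  d=(-0.5000,0.8660)  start (4,5)  tX=0.4800 tY=0.2194  stride 1/|dx|=2.0000 1/|dy|=1.1547
    cross y-line → (4,6), t=0.2194 (wall)
  → r_1 = 0.2194
beam 2: φ=-45°, α=165°
  d=(-0.9659,0.2588)  start (4,5)  tX=0.2485 tY=0.7341  stride 1/|dx|=1.0353 1/|dy|=3.8637
    cross x-line → (3,5), t=0.2485
    cross y-line → (3,6), t=0.7341 (wall)
  → r_2 = 0.7341
beam 3: φ=45°, α=255°
  d=(-0.2588,-0.9659)  start (4,5)  tX=0.9273 tY=0.8386  stride 1/|dx|=3.8637 1/|dy|=1.0353
    cross y-line → (4,4), t=0.8386
    cross x-line → (3,4), t=0.9273
    cross y-line → (3,3), t=1.8738
    cross y-line → (3,2), t=2.9091 (wall)
  → r_3 = 2.9091
beam 4: φ=90°, α=300°
  d=(0.5000,-0.8660)  start (4,5)  tX=1.5200 tY=0.9353  stride 1/|dx|=2.0000 1/|dy|=1.1547
    cross y-line → (4,4), t=0.9353
    cross x-line → (5,4), t=1.5200 (wall)
  → r_4 = 1.5200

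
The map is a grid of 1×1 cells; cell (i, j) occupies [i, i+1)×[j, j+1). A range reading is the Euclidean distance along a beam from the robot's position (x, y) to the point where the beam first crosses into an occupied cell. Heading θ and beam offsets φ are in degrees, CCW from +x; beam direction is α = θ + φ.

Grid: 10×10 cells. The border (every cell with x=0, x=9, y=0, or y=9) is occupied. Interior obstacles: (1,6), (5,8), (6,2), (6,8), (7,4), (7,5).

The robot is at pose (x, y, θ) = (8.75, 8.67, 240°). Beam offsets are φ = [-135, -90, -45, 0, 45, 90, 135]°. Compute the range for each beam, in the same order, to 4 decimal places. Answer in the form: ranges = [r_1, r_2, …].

ranges = [0.3416, 0.6600, 1.8117, 3.0831, 0.9659, 0.2887, 0.2588]

beam 1: φ=-135°, α=105°
  cosα=-0.2588 sinα=0.9659 | (8,8) | tMaxX 2.8978 tMaxY 0.3416 | tΔX 3.8637 tΔY 1.0353
    t=0.3416 [y] (8,9) — stop
  → r_1 = 0.3416
beam 2: φ=-90°, α=150°
  cosα=-0.8660 sinα=0.5000 | (8,8) | tMaxX 0.8660 tMaxY 0.6600 | tΔX 1.1547 tΔY 2.0000
    t=0.6600 [y] (8,9) — stop
  → r_2 = 0.6600
beam 3: φ=-45°, α=195°
  cosα=-0.9659 sinα=-0.2588 | (8,8) | tMaxX 0.7765 tMaxY 2.5887 | tΔX 1.0353 tΔY 3.8637
    t=0.7765 [x] (7,8)
    t=1.8117 [x] (6,8) — stop
  → r_3 = 1.8117
beam 4: φ=0°, α=240°
  cosα=-0.5000 sinα=-0.8660 | (8,8) | tMaxX 1.5000 tMaxY 0.7736 | tΔX 2.0000 tΔY 1.1547
    t=0.7736 [y] (8,7)
    t=1.5000 [x] (7,7)
    t=1.9283 [y] (7,6)
    t=3.0831 [y] (7,5) — stop
  → r_4 = 3.0831
beam 5: φ=45°, α=285°
  cosα=0.2588 sinα=-0.9659 | (8,8) | tMaxX 0.9659 tMaxY 0.6936 | tΔX 3.8637 tΔY 1.0353
    t=0.6936 [y] (8,7)
    t=0.9659 [x] (9,7) — stop
  → r_5 = 0.9659
beam 6: φ=90°, α=330°
  cosα=0.8660 sinα=-0.5000 | (8,8) | tMaxX 0.2887 tMaxY 1.3400 | tΔX 1.1547 tΔY 2.0000
    t=0.2887 [x] (9,8) — stop
  → r_6 = 0.2887
beam 7: φ=135°, α=15°
  cosα=0.9659 sinα=0.2588 | (8,8) | tMaxX 0.2588 tMaxY 1.2750 | tΔX 1.0353 tΔY 3.8637
    t=0.2588 [x] (9,8) — stop
  → r_7 = 0.2588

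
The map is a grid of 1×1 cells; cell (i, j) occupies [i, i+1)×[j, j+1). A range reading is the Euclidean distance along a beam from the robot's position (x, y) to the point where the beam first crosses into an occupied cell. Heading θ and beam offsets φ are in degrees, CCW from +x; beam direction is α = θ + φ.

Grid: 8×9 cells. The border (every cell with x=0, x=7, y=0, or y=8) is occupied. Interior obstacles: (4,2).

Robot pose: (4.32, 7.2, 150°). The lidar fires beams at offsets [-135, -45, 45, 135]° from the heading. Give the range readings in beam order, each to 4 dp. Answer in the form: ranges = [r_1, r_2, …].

ranges = [2.7745, 0.8282, 3.4371, 6.4187]

beam 1: φ=-135°, α=15°
  dir = (cos 15°, sin 15°) = (0.9659, 0.2588); from cell (4,7)
  next x-line at t=0.7040, next y-line at t=3.0910; Δt_x=1.0353, Δt_y=3.8637
    x: enter (5,7) at t=0.7040
    x: enter (6,7) at t=1.7393
    x: enter (7,7) at t=2.7745 ← occupied
  → r_1 = 2.7745
beam 2: φ=-45°, α=105°
  dir = (cos 105°, sin 105°) = (-0.2588, 0.9659); from cell (4,7)
  next x-line at t=1.2364, next y-line at t=0.8282; Δt_x=3.8637, Δt_y=1.0353
    y: enter (4,8) at t=0.8282 ← occupied
  → r_2 = 0.8282
beam 3: φ=45°, α=195°
  dir = (cos 195°, sin 195°) = (-0.9659, -0.2588); from cell (4,7)
  next x-line at t=0.3313, next y-line at t=0.7727; Δt_x=1.0353, Δt_y=3.8637
    x: enter (3,7) at t=0.3313
    y: enter (3,6) at t=0.7727
    x: enter (2,6) at t=1.3666
    x: enter (1,6) at t=2.4018
    x: enter (0,6) at t=3.4371 ← occupied
  → r_3 = 3.4371
beam 4: φ=135°, α=285°
  dir = (cos 285°, sin 285°) = (0.2588, -0.9659); from cell (4,7)
  next x-line at t=2.6273, next y-line at t=0.2071; Δt_x=3.8637, Δt_y=1.0353
    y: enter (4,6) at t=0.2071
    y: enter (4,5) at t=1.2423
    y: enter (4,4) at t=2.2776
    x: enter (5,4) at t=2.6273
    y: enter (5,3) at t=3.3129
    y: enter (5,2) at t=4.3482
    y: enter (5,1) at t=5.3834
    y: enter (5,0) at t=6.4187 ← occupied
  → r_4 = 6.4187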